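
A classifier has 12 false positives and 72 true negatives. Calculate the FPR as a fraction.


FPR = FP / (FP + TN) = 12 / 84 = 1/7.

1/7


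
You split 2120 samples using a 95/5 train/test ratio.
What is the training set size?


Test set = 2120 * 5% = 106. Training set = 2120 - 106 = 2014.

2014


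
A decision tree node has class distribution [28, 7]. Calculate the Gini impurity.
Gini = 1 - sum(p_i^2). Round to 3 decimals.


Total = 35. Proportions: 28/35, 7/35. sum(p_i^2) = 0.6800. Gini = 1 - 0.6800 = 0.3200, which rounds to 0.320.

0.320


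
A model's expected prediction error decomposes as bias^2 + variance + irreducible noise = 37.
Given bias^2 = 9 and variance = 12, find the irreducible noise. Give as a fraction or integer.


Total error = bias^2 + variance + irreducible noise. So irreducible noise = 37 - 9 - 12 = 16.

16


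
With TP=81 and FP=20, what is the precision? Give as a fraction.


Precision = TP / (TP + FP) = 81 / 101 = 81/101.

81/101


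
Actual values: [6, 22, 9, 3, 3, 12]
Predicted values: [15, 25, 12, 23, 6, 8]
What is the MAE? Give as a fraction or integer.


MAE = (1/6) * (|6-15|=9 + |22-25|=3 + |9-12|=3 + |3-23|=20 + |3-6|=3 + |12-8|=4). Sum = 42. MAE = 7.

7


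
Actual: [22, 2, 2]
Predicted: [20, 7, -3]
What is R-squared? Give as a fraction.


Mean(y) = 26/3. SS_res = 54. SS_tot = 800/3. R^2 = 1 - 54/(800/3) = 319/400.

319/400


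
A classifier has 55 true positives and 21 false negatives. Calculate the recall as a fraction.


Recall = TP / (TP + FN) = 55 / 76 = 55/76.

55/76


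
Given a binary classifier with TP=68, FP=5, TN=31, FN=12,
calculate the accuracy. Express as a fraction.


Accuracy = (TP + TN) / (TP + TN + FP + FN) = (68 + 31) / 116 = 99/116.

99/116


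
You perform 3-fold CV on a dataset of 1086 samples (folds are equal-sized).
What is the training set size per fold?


Each validation fold has 1086/3 = 362 samples. Training set = 1086 - 362 = 724.

724


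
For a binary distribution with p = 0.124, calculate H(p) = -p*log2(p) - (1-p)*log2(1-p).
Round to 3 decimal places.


H = -0.124*log2(0.124) - 0.876*log2(0.876) = 0.541.

0.541


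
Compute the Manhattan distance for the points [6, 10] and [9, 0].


d = sum of absolute differences: |6-9|=3 + |10-0|=10 = 13.

13


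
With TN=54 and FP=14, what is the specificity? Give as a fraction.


Specificity = TN / (TN + FP) = 54 / 68 = 27/34.

27/34


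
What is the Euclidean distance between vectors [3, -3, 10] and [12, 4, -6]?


d = sqrt(sum of squared differences). (3-12)^2=81, (-3-4)^2=49, (10--6)^2=256. Sum = 386.

sqrt(386)


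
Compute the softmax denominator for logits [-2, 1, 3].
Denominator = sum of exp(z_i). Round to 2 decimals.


Denom = e^-2=0.1353 + e^1=2.7183 + e^3=20.0855. Sum = 22.9391, which rounds to 22.94.

22.94


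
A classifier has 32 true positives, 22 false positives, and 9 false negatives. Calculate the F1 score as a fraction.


Precision = 32/54 = 16/27. Recall = 32/41 = 32/41. F1 = 2*P*R/(P+R) = 64/95.

64/95


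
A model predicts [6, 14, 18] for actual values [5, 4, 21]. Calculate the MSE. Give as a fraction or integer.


MSE = (1/3) * ((5-6)^2=1 + (4-14)^2=100 + (21-18)^2=9). Sum = 110. MSE = 110/3.

110/3


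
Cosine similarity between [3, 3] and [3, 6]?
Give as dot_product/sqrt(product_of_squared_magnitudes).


dot = 27. |a|^2 = 18, |b|^2 = 45. cos = 27/sqrt(810).

27/sqrt(810)


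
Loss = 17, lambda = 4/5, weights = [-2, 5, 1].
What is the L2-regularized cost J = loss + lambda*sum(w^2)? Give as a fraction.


L2 sq norm = sum(w^2) = 30. J = 17 + 4/5 * 30 = 41.

41


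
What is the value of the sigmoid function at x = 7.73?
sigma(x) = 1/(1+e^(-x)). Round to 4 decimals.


sigma(7.73) = 1/(1+e^(-7.73)) = 1/(1+0.000439) = 1/1.000439 = 0.9996.

0.9996


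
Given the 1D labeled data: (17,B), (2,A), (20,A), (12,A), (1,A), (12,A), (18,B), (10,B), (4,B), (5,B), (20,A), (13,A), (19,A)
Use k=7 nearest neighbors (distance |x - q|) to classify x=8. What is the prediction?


Distances: |17-8|=9, |2-8|=6, |20-8|=12, |12-8|=4, |1-8|=7, |12-8|=4, |18-8|=10, |10-8|=2, |4-8|=4, |5-8|=3, |20-8|=12, |13-8|=5, |19-8|=11. 7 nearest: (10,B), (5,B), (12,A), (12,A), (4,B), (13,A), (2,A). Counts: {'B': 3, 'A': 4}. Majority class: A.

A


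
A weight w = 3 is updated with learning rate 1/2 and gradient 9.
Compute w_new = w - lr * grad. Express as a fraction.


w_new = 3 - 1/2 * 9 = 3 - 9/2 = -3/2.

-3/2


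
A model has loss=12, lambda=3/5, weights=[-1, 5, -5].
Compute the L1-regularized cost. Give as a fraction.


L1 norm = sum(|w|) = 11. J = 12 + 3/5 * 11 = 93/5.

93/5


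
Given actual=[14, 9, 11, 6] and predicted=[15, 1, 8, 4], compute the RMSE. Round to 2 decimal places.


MSE = 19.5000. RMSE = sqrt(19.5000) = 4.42.

4.42


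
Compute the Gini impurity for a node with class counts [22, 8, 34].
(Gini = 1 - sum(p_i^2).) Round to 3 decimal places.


Total = 64. Proportions: 22/64, 8/64, 34/64. sum(p_i^2) = 0.4160. Gini = 1 - 0.4160 = 0.5840, which rounds to 0.584.

0.584


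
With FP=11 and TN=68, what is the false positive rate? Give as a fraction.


FPR = FP / (FP + TN) = 11 / 79 = 11/79.

11/79


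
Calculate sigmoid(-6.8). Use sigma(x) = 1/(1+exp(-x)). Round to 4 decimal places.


sigma(-6.8) = 1/(1+e^(6.8)) = 1/(1+897.847292) = 1/898.847292 = 0.0011.

0.0011


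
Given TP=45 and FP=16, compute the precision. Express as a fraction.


Precision = TP / (TP + FP) = 45 / 61 = 45/61.

45/61


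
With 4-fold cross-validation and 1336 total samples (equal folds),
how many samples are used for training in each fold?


Each validation fold has 1336/4 = 334 samples. Training set = 1336 - 334 = 1002.

1002


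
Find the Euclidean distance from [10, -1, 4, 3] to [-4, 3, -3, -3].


d = sqrt(sum of squared differences). (10--4)^2=196, (-1-3)^2=16, (4--3)^2=49, (3--3)^2=36. Sum = 297.

sqrt(297)


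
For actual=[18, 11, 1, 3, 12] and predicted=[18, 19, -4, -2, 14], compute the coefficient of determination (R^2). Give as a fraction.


Mean(y) = 9. SS_res = 118. SS_tot = 194. R^2 = 1 - 118/(194) = 38/97.

38/97


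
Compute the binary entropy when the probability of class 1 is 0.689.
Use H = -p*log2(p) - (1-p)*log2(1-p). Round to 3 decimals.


H = -0.689*log2(0.689) - 0.311*log2(0.311) = 0.894.

0.894


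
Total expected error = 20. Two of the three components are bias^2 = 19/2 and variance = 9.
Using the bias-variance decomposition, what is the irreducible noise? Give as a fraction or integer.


Total error = bias^2 + variance + irreducible noise. So irreducible noise = 20 - 19/2 - 9 = 3/2.

3/2


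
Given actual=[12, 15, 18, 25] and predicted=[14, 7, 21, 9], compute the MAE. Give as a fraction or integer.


MAE = (1/4) * (|12-14|=2 + |15-7|=8 + |18-21|=3 + |25-9|=16). Sum = 29. MAE = 29/4.

29/4


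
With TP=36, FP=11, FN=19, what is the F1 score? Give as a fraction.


Precision = 36/47 = 36/47. Recall = 36/55 = 36/55. F1 = 2*P*R/(P+R) = 12/17.

12/17


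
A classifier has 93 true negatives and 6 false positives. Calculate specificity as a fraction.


Specificity = TN / (TN + FP) = 93 / 99 = 31/33.

31/33


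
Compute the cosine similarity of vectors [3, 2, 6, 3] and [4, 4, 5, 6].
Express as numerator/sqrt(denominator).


dot = 68. |a|^2 = 58, |b|^2 = 93. cos = 68/sqrt(5394).

68/sqrt(5394)


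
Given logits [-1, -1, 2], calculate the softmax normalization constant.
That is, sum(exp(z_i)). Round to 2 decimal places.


Denom = e^-1=0.3679 + e^-1=0.3679 + e^2=7.3891. Sum = 8.1249, which rounds to 8.12.

8.12


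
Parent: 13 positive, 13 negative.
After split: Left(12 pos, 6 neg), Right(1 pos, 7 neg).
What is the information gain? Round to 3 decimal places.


H(parent) = 1.0000. H(left) = 0.9183, H(right) = 0.5436. Weighted = (18/26)*0.9183 + (8/26)*0.5436 = 0.8030. IG = 1.0000 - 0.8030 = 0.1970, which rounds to 0.197.

0.197


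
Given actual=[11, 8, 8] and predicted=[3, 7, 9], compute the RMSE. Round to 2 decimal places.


MSE = 22.0000. RMSE = sqrt(22.0000) = 4.69.

4.69


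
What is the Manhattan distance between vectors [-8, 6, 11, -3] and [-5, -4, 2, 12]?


d = sum of absolute differences: |-8--5|=3 + |6--4|=10 + |11-2|=9 + |-3-12|=15 = 37.

37


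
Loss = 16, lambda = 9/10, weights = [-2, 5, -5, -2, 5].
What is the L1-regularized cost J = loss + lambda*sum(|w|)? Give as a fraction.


L1 norm = sum(|w|) = 19. J = 16 + 9/10 * 19 = 331/10.

331/10


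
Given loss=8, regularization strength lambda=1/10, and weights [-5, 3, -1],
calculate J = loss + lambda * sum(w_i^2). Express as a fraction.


L2 sq norm = sum(w^2) = 35. J = 8 + 1/10 * 35 = 23/2.

23/2


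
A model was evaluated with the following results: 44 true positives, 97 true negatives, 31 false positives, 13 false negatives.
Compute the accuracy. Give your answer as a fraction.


Accuracy = (TP + TN) / (TP + TN + FP + FN) = (44 + 97) / 185 = 141/185.

141/185


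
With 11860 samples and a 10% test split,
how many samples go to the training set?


Test set = 11860 * 10% = 1186. Training set = 11860 - 1186 = 10674.

10674


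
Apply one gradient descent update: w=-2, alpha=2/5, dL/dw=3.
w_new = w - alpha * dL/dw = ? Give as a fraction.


w_new = -2 - 2/5 * 3 = -2 - 6/5 = -16/5.

-16/5


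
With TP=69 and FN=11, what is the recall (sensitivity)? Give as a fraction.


Recall = TP / (TP + FN) = 69 / 80 = 69/80.

69/80


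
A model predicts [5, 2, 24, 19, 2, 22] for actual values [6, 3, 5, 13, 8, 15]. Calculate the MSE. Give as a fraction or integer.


MSE = (1/6) * ((6-5)^2=1 + (3-2)^2=1 + (5-24)^2=361 + (13-19)^2=36 + (8-2)^2=36 + (15-22)^2=49). Sum = 484. MSE = 242/3.

242/3


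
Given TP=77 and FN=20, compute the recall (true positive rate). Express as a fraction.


Recall = TP / (TP + FN) = 77 / 97 = 77/97.

77/97


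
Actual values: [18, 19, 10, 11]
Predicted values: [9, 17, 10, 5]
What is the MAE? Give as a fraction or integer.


MAE = (1/4) * (|18-9|=9 + |19-17|=2 + |10-10|=0 + |11-5|=6). Sum = 17. MAE = 17/4.

17/4


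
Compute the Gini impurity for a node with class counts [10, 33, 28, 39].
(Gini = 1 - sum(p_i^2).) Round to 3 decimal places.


Total = 110. Proportions: 10/110, 33/110, 28/110, 39/110. sum(p_i^2) = 0.2888. Gini = 1 - 0.2888 = 0.7112, which rounds to 0.711.

0.711


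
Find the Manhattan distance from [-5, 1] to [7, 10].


d = sum of absolute differences: |-5-7|=12 + |1-10|=9 = 21.

21


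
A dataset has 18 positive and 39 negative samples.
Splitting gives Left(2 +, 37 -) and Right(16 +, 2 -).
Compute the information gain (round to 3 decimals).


H(parent) = 0.8997. H(left) = 0.2918, H(right) = 0.5033. Weighted = (39/57)*0.2918 + (18/57)*0.5033 = 0.3586. IG = 0.8997 - 0.3586 = 0.5411, which rounds to 0.541.

0.541


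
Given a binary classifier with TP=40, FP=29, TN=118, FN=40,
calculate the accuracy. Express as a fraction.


Accuracy = (TP + TN) / (TP + TN + FP + FN) = (40 + 118) / 227 = 158/227.

158/227


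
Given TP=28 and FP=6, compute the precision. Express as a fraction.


Precision = TP / (TP + FP) = 28 / 34 = 14/17.

14/17


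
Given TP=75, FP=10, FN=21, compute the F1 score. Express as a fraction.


Precision = 75/85 = 15/17. Recall = 75/96 = 25/32. F1 = 2*P*R/(P+R) = 150/181.

150/181


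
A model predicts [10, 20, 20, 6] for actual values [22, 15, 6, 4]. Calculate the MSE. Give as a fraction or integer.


MSE = (1/4) * ((22-10)^2=144 + (15-20)^2=25 + (6-20)^2=196 + (4-6)^2=4). Sum = 369. MSE = 369/4.

369/4


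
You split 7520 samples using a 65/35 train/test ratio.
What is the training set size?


Test set = 7520 * 35% = 2632. Training set = 7520 - 2632 = 4888.

4888


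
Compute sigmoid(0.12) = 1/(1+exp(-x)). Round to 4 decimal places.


sigma(0.12) = 1/(1+e^(-0.12)) = 1/(1+0.886920) = 1/1.886920 = 0.5300.

0.5300


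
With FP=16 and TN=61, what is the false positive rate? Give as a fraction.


FPR = FP / (FP + TN) = 16 / 77 = 16/77.

16/77


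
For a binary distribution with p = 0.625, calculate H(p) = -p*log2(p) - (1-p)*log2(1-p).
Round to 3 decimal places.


H = -0.625*log2(0.625) - 0.375*log2(0.375) = 0.954.

0.954


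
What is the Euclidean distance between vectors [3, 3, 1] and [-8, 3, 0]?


d = sqrt(sum of squared differences). (3--8)^2=121, (3-3)^2=0, (1-0)^2=1. Sum = 122.

sqrt(122)


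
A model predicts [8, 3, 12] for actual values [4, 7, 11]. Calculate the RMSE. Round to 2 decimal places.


MSE = 11.0000. RMSE = sqrt(11.0000) = 3.32.

3.32


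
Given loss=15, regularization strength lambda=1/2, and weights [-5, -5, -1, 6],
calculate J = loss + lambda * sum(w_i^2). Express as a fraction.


L2 sq norm = sum(w^2) = 87. J = 15 + 1/2 * 87 = 117/2.

117/2


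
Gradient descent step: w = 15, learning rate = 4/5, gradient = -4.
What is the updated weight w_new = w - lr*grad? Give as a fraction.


w_new = 15 - 4/5 * -4 = 15 - -16/5 = 91/5.

91/5


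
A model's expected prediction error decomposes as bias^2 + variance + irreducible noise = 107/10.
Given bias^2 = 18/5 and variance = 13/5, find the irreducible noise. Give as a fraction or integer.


Total error = bias^2 + variance + irreducible noise. So irreducible noise = 107/10 - 18/5 - 13/5 = 9/2.

9/2


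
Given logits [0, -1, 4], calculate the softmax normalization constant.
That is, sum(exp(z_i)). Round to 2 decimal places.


Denom = e^0=1.0000 + e^-1=0.3679 + e^4=54.5982. Sum = 55.9661, which rounds to 55.97.

55.97


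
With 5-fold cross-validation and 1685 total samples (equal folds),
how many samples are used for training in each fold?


Each validation fold has 1685/5 = 337 samples. Training set = 1685 - 337 = 1348.

1348


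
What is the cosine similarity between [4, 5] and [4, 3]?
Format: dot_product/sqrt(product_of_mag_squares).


dot = 31. |a|^2 = 41, |b|^2 = 25. cos = 31/sqrt(1025).

31/sqrt(1025)


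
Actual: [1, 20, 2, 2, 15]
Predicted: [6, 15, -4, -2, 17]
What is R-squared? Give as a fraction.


Mean(y) = 8. SS_res = 106. SS_tot = 314. R^2 = 1 - 106/(314) = 104/157.

104/157


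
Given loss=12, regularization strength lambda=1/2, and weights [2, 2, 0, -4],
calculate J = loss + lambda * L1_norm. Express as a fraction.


L1 norm = sum(|w|) = 8. J = 12 + 1/2 * 8 = 16.

16


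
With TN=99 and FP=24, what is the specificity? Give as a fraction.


Specificity = TN / (TN + FP) = 99 / 123 = 33/41.

33/41


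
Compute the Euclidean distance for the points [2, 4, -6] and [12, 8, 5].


d = sqrt(sum of squared differences). (2-12)^2=100, (4-8)^2=16, (-6-5)^2=121. Sum = 237.

sqrt(237)


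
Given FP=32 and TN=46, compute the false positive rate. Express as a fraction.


FPR = FP / (FP + TN) = 32 / 78 = 16/39.

16/39


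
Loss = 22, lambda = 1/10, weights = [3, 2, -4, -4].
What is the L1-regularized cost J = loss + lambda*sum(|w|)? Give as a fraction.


L1 norm = sum(|w|) = 13. J = 22 + 1/10 * 13 = 233/10.

233/10


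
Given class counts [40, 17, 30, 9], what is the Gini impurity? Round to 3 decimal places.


Total = 96. Proportions: 40/96, 17/96, 30/96, 9/96. sum(p_i^2) = 0.3114. Gini = 1 - 0.3114 = 0.6886, which rounds to 0.689.

0.689


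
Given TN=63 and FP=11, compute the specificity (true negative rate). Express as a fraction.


Specificity = TN / (TN + FP) = 63 / 74 = 63/74.

63/74


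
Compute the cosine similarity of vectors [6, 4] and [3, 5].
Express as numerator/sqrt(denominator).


dot = 38. |a|^2 = 52, |b|^2 = 34. cos = 38/sqrt(1768).

38/sqrt(1768)


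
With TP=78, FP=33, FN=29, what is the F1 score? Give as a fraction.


Precision = 78/111 = 26/37. Recall = 78/107 = 78/107. F1 = 2*P*R/(P+R) = 78/109.

78/109


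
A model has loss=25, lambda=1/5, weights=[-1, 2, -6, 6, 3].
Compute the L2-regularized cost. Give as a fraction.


L2 sq norm = sum(w^2) = 86. J = 25 + 1/5 * 86 = 211/5.

211/5


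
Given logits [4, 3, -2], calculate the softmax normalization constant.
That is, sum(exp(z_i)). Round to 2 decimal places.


Denom = e^4=54.5982 + e^3=20.0855 + e^-2=0.1353. Sum = 74.8190, which rounds to 74.82.

74.82


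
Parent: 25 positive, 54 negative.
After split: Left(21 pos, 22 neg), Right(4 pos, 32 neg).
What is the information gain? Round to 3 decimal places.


H(parent) = 0.9005. H(left) = 0.9996, H(right) = 0.5033. Weighted = (43/79)*0.9996 + (36/79)*0.5033 = 0.7734. IG = 0.9005 - 0.7734 = 0.1271, which rounds to 0.127.

0.127


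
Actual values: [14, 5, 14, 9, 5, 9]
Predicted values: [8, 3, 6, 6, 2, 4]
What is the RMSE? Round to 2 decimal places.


MSE = 24.5000. RMSE = sqrt(24.5000) = 4.95.

4.95


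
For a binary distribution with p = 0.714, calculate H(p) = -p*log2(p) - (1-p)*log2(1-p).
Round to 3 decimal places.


H = -0.714*log2(0.714) - 0.286*log2(0.286) = 0.863.

0.863


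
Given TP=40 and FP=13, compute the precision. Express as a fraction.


Precision = TP / (TP + FP) = 40 / 53 = 40/53.

40/53


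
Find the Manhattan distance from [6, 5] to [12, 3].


d = sum of absolute differences: |6-12|=6 + |5-3|=2 = 8.

8


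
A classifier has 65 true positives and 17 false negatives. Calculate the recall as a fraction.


Recall = TP / (TP + FN) = 65 / 82 = 65/82.

65/82


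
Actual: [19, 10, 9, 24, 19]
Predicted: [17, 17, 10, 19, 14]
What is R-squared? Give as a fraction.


Mean(y) = 81/5. SS_res = 104. SS_tot = 834/5. R^2 = 1 - 104/(834/5) = 157/417.

157/417


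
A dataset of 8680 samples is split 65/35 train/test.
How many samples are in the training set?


Test set = 8680 * 35% = 3038. Training set = 8680 - 3038 = 5642.

5642


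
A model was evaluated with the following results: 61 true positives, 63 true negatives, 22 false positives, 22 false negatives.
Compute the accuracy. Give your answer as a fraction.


Accuracy = (TP + TN) / (TP + TN + FP + FN) = (61 + 63) / 168 = 31/42.

31/42


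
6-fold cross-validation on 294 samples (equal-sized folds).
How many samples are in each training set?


Each validation fold has 294/6 = 49 samples. Training set = 294 - 49 = 245.

245


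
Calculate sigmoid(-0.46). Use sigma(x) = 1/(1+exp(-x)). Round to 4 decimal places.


sigma(-0.46) = 1/(1+e^(0.46)) = 1/(1+1.584074) = 1/2.584074 = 0.3870.

0.3870


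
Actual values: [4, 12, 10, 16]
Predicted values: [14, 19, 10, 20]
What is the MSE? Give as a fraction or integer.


MSE = (1/4) * ((4-14)^2=100 + (12-19)^2=49 + (10-10)^2=0 + (16-20)^2=16). Sum = 165. MSE = 165/4.

165/4


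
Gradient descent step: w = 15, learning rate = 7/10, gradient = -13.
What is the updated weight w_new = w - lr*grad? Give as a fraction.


w_new = 15 - 7/10 * -13 = 15 - -91/10 = 241/10.

241/10


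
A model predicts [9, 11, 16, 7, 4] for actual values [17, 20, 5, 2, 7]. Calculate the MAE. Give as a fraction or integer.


MAE = (1/5) * (|17-9|=8 + |20-11|=9 + |5-16|=11 + |2-7|=5 + |7-4|=3). Sum = 36. MAE = 36/5.

36/5


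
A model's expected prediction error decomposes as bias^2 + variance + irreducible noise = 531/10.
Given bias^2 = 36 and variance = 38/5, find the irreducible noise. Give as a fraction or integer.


Total error = bias^2 + variance + irreducible noise. So irreducible noise = 531/10 - 36 - 38/5 = 19/2.

19/2


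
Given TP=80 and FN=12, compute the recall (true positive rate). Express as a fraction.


Recall = TP / (TP + FN) = 80 / 92 = 20/23.

20/23


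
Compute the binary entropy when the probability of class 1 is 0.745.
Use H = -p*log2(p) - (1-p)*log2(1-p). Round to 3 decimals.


H = -0.745*log2(0.745) - 0.255*log2(0.255) = 0.819.

0.819


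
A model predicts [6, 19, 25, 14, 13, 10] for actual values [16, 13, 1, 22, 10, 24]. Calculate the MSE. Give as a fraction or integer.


MSE = (1/6) * ((16-6)^2=100 + (13-19)^2=36 + (1-25)^2=576 + (22-14)^2=64 + (10-13)^2=9 + (24-10)^2=196). Sum = 981. MSE = 327/2.

327/2


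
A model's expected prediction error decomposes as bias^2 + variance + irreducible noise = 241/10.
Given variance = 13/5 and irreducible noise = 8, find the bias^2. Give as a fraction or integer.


Total error = bias^2 + variance + irreducible noise. So bias^2 = 241/10 - 13/5 - 8 = 27/2.

27/2


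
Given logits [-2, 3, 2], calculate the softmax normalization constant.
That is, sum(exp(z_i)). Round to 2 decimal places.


Denom = e^-2=0.1353 + e^3=20.0855 + e^2=7.3891. Sum = 27.6099, which rounds to 27.61.

27.61


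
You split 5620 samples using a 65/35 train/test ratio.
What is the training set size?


Test set = 5620 * 35% = 1967. Training set = 5620 - 1967 = 3653.

3653


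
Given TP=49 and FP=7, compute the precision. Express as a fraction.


Precision = TP / (TP + FP) = 49 / 56 = 7/8.

7/8


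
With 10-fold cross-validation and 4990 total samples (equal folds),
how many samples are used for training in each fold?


Each validation fold has 4990/10 = 499 samples. Training set = 4990 - 499 = 4491.

4491


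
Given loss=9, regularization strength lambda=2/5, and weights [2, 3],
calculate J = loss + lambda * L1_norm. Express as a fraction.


L1 norm = sum(|w|) = 5. J = 9 + 2/5 * 5 = 11.

11


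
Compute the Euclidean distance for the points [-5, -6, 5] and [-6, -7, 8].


d = sqrt(sum of squared differences). (-5--6)^2=1, (-6--7)^2=1, (5-8)^2=9. Sum = 11.

sqrt(11)


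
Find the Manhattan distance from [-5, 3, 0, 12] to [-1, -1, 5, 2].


d = sum of absolute differences: |-5--1|=4 + |3--1|=4 + |0-5|=5 + |12-2|=10 = 23.

23


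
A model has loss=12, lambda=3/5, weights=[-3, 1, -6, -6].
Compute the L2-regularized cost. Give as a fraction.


L2 sq norm = sum(w^2) = 82. J = 12 + 3/5 * 82 = 306/5.

306/5


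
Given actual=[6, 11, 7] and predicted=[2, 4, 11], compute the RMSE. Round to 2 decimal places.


MSE = 27.0000. RMSE = sqrt(27.0000) = 5.20.

5.20


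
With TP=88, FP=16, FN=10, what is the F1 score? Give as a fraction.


Precision = 88/104 = 11/13. Recall = 88/98 = 44/49. F1 = 2*P*R/(P+R) = 88/101.

88/101


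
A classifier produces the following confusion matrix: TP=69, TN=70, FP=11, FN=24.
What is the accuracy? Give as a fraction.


Accuracy = (TP + TN) / (TP + TN + FP + FN) = (69 + 70) / 174 = 139/174.

139/174


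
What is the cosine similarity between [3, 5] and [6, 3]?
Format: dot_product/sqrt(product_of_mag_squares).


dot = 33. |a|^2 = 34, |b|^2 = 45. cos = 33/sqrt(1530).

33/sqrt(1530)


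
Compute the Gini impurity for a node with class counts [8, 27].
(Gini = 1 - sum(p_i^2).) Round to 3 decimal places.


Total = 35. Proportions: 8/35, 27/35. sum(p_i^2) = 0.6473. Gini = 1 - 0.6473 = 0.3527, which rounds to 0.353.

0.353


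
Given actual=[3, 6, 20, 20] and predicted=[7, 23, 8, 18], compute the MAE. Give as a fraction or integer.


MAE = (1/4) * (|3-7|=4 + |6-23|=17 + |20-8|=12 + |20-18|=2). Sum = 35. MAE = 35/4.

35/4


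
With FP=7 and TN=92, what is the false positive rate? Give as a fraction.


FPR = FP / (FP + TN) = 7 / 99 = 7/99.

7/99


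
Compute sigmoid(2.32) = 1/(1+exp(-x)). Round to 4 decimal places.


sigma(2.32) = 1/(1+e^(-2.32)) = 1/(1+0.098274) = 1/1.098274 = 0.9105.

0.9105


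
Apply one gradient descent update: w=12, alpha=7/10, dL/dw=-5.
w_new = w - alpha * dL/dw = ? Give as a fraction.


w_new = 12 - 7/10 * -5 = 12 - -7/2 = 31/2.

31/2


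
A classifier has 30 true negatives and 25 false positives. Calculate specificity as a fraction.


Specificity = TN / (TN + FP) = 30 / 55 = 6/11.

6/11


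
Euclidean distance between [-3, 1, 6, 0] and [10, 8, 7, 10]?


d = sqrt(sum of squared differences). (-3-10)^2=169, (1-8)^2=49, (6-7)^2=1, (0-10)^2=100. Sum = 319.

sqrt(319)


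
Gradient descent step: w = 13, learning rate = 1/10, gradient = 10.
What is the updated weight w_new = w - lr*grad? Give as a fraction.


w_new = 13 - 1/10 * 10 = 13 - 1 = 12.

12


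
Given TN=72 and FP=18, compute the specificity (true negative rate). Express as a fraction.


Specificity = TN / (TN + FP) = 72 / 90 = 4/5.

4/5


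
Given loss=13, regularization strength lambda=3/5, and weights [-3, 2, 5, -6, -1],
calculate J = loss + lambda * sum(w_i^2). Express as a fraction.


L2 sq norm = sum(w^2) = 75. J = 13 + 3/5 * 75 = 58.

58


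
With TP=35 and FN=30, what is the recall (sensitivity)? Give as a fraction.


Recall = TP / (TP + FN) = 35 / 65 = 7/13.

7/13


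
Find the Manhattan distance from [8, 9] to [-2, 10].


d = sum of absolute differences: |8--2|=10 + |9-10|=1 = 11.

11


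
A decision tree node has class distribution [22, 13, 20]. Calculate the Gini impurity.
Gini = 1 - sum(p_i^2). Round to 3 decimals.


Total = 55. Proportions: 22/55, 13/55, 20/55. sum(p_i^2) = 0.3481. Gini = 1 - 0.3481 = 0.6519, which rounds to 0.652.

0.652


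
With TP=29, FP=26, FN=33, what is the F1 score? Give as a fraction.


Precision = 29/55 = 29/55. Recall = 29/62 = 29/62. F1 = 2*P*R/(P+R) = 58/117.

58/117


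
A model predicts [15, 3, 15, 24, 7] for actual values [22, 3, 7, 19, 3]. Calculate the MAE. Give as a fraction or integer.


MAE = (1/5) * (|22-15|=7 + |3-3|=0 + |7-15|=8 + |19-24|=5 + |3-7|=4). Sum = 24. MAE = 24/5.

24/5


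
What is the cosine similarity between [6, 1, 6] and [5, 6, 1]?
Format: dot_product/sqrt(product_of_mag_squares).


dot = 42. |a|^2 = 73, |b|^2 = 62. cos = 42/sqrt(4526).

42/sqrt(4526)


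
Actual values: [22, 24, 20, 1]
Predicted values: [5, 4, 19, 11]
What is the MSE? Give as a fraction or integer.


MSE = (1/4) * ((22-5)^2=289 + (24-4)^2=400 + (20-19)^2=1 + (1-11)^2=100). Sum = 790. MSE = 395/2.

395/2


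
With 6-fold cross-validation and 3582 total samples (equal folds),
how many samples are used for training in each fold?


Each validation fold has 3582/6 = 597 samples. Training set = 3582 - 597 = 2985.

2985


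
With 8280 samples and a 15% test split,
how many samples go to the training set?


Test set = 8280 * 15% = 1242. Training set = 8280 - 1242 = 7038.

7038


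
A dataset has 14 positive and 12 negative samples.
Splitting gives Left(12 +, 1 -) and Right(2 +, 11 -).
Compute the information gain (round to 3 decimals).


H(parent) = 0.9957. H(left) = 0.3912, H(right) = 0.6194. Weighted = (13/26)*0.3912 + (13/26)*0.6194 = 0.5053. IG = 0.9957 - 0.5053 = 0.4904, which rounds to 0.490.

0.490


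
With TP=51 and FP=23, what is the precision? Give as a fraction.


Precision = TP / (TP + FP) = 51 / 74 = 51/74.

51/74


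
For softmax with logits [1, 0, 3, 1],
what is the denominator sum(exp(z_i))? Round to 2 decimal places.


Denom = e^1=2.7183 + e^0=1.0000 + e^3=20.0855 + e^1=2.7183. Sum = 26.5221, which rounds to 26.52.

26.52


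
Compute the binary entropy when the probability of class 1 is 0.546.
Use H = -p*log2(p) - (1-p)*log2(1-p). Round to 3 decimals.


H = -0.546*log2(0.546) - 0.454*log2(0.454) = 0.994.

0.994


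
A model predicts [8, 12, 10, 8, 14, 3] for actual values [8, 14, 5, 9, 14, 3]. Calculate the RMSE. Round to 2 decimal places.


MSE = 5.0000. RMSE = sqrt(5.0000) = 2.24.

2.24


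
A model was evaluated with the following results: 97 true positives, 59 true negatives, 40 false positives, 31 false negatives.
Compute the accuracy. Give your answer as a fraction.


Accuracy = (TP + TN) / (TP + TN + FP + FN) = (97 + 59) / 227 = 156/227.

156/227


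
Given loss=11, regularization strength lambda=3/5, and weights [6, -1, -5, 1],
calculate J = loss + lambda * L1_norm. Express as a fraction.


L1 norm = sum(|w|) = 13. J = 11 + 3/5 * 13 = 94/5.

94/5


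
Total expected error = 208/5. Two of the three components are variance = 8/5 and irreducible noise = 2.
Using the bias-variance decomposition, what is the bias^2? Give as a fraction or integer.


Total error = bias^2 + variance + irreducible noise. So bias^2 = 208/5 - 8/5 - 2 = 38.

38


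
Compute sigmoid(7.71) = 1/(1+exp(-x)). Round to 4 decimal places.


sigma(7.71) = 1/(1+e^(-7.71)) = 1/(1+0.000448) = 1/1.000448 = 0.9996.

0.9996


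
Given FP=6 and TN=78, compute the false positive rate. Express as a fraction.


FPR = FP / (FP + TN) = 6 / 84 = 1/14.

1/14


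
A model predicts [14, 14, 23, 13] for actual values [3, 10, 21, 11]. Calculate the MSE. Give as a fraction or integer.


MSE = (1/4) * ((3-14)^2=121 + (10-14)^2=16 + (21-23)^2=4 + (11-13)^2=4). Sum = 145. MSE = 145/4.

145/4


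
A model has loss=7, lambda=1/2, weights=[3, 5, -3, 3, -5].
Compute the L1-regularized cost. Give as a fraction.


L1 norm = sum(|w|) = 19. J = 7 + 1/2 * 19 = 33/2.

33/2


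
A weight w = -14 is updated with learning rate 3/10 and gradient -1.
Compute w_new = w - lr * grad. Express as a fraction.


w_new = -14 - 3/10 * -1 = -14 - -3/10 = -137/10.

-137/10


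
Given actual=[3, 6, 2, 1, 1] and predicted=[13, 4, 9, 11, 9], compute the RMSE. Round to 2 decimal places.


MSE = 63.4000. RMSE = sqrt(63.4000) = 7.96.

7.96


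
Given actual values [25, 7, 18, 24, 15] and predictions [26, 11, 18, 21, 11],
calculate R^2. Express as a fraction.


Mean(y) = 89/5. SS_res = 42. SS_tot = 1074/5. R^2 = 1 - 42/(1074/5) = 144/179.

144/179


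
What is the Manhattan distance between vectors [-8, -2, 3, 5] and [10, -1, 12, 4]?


d = sum of absolute differences: |-8-10|=18 + |-2--1|=1 + |3-12|=9 + |5-4|=1 = 29.

29


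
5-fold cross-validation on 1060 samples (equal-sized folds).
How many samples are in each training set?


Each validation fold has 1060/5 = 212 samples. Training set = 1060 - 212 = 848.

848


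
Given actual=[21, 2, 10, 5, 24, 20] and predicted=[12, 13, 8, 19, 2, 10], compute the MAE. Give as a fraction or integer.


MAE = (1/6) * (|21-12|=9 + |2-13|=11 + |10-8|=2 + |5-19|=14 + |24-2|=22 + |20-10|=10). Sum = 68. MAE = 34/3.

34/3


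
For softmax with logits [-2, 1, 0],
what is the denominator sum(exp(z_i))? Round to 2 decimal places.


Denom = e^-2=0.1353 + e^1=2.7183 + e^0=1.0000. Sum = 3.8536, which rounds to 3.85.

3.85


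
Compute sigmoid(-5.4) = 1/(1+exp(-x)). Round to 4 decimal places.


sigma(-5.4) = 1/(1+e^(5.4)) = 1/(1+221.406416) = 1/222.406416 = 0.0045.

0.0045


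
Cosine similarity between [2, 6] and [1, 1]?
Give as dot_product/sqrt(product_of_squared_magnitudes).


dot = 8. |a|^2 = 40, |b|^2 = 2. cos = 8/sqrt(80).

8/sqrt(80)


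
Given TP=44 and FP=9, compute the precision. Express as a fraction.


Precision = TP / (TP + FP) = 44 / 53 = 44/53.

44/53


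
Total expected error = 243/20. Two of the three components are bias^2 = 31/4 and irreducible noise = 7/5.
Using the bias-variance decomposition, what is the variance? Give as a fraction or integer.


Total error = bias^2 + variance + irreducible noise. So variance = 243/20 - 31/4 - 7/5 = 3.

3


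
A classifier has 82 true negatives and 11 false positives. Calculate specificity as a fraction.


Specificity = TN / (TN + FP) = 82 / 93 = 82/93.

82/93


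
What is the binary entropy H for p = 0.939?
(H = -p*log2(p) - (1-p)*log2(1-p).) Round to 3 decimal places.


H = -0.939*log2(0.939) - 0.061*log2(0.061) = 0.331.

0.331


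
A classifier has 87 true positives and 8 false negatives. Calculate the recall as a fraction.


Recall = TP / (TP + FN) = 87 / 95 = 87/95.

87/95


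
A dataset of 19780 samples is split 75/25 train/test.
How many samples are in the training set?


Test set = 19780 * 25% = 4945. Training set = 19780 - 4945 = 14835.

14835


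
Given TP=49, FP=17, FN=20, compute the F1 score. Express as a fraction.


Precision = 49/66 = 49/66. Recall = 49/69 = 49/69. F1 = 2*P*R/(P+R) = 98/135.

98/135


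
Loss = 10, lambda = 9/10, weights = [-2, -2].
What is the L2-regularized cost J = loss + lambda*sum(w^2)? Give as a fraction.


L2 sq norm = sum(w^2) = 8. J = 10 + 9/10 * 8 = 86/5.

86/5


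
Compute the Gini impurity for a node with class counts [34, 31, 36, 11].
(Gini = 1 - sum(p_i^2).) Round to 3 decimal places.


Total = 112. Proportions: 34/112, 31/112, 36/112, 11/112. sum(p_i^2) = 0.2817. Gini = 1 - 0.2817 = 0.7183, which rounds to 0.718.

0.718


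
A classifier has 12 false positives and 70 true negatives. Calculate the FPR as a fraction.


FPR = FP / (FP + TN) = 12 / 82 = 6/41.

6/41


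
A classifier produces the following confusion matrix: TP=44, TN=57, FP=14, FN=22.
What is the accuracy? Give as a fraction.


Accuracy = (TP + TN) / (TP + TN + FP + FN) = (44 + 57) / 137 = 101/137.

101/137


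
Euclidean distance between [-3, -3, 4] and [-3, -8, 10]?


d = sqrt(sum of squared differences). (-3--3)^2=0, (-3--8)^2=25, (4-10)^2=36. Sum = 61.

sqrt(61)


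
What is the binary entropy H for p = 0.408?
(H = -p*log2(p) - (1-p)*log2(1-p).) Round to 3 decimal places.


H = -0.408*log2(0.408) - 0.592*log2(0.592) = 0.975.

0.975


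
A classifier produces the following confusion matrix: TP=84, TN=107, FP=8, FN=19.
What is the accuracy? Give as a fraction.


Accuracy = (TP + TN) / (TP + TN + FP + FN) = (84 + 107) / 218 = 191/218.

191/218


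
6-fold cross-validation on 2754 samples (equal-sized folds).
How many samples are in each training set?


Each validation fold has 2754/6 = 459 samples. Training set = 2754 - 459 = 2295.

2295


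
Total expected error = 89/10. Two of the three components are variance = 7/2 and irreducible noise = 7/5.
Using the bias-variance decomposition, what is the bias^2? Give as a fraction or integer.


Total error = bias^2 + variance + irreducible noise. So bias^2 = 89/10 - 7/2 - 7/5 = 4.

4


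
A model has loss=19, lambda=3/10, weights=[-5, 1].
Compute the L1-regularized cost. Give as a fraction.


L1 norm = sum(|w|) = 6. J = 19 + 3/10 * 6 = 104/5.

104/5


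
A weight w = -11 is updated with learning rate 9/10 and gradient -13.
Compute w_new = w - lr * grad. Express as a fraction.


w_new = -11 - 9/10 * -13 = -11 - -117/10 = 7/10.

7/10


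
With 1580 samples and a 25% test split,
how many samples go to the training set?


Test set = 1580 * 25% = 395. Training set = 1580 - 395 = 1185.

1185


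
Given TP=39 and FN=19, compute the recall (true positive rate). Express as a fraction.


Recall = TP / (TP + FN) = 39 / 58 = 39/58.

39/58


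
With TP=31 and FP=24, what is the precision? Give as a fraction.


Precision = TP / (TP + FP) = 31 / 55 = 31/55.

31/55


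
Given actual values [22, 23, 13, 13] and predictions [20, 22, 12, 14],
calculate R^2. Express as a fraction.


Mean(y) = 71/4. SS_res = 7. SS_tot = 363/4. R^2 = 1 - 7/(363/4) = 335/363.

335/363


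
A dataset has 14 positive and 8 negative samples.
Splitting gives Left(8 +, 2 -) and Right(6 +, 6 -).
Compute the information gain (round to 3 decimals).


H(parent) = 0.9457. H(left) = 0.7219, H(right) = 1.0000. Weighted = (10/22)*0.7219 + (12/22)*1.0000 = 0.8736. IG = 0.9457 - 0.8736 = 0.0721, which rounds to 0.072.

0.072


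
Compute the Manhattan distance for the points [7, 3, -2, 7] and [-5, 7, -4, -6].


d = sum of absolute differences: |7--5|=12 + |3-7|=4 + |-2--4|=2 + |7--6|=13 = 31.

31


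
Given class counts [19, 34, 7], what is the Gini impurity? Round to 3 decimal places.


Total = 60. Proportions: 19/60, 34/60, 7/60. sum(p_i^2) = 0.4350. Gini = 1 - 0.4350 = 0.5650, which rounds to 0.565.

0.565


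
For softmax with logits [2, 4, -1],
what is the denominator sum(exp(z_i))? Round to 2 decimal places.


Denom = e^2=7.3891 + e^4=54.5982 + e^-1=0.3679. Sum = 62.3552, which rounds to 62.36.

62.36


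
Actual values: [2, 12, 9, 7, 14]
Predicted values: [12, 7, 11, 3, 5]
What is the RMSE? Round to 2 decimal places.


MSE = 45.2000. RMSE = sqrt(45.2000) = 6.72.

6.72


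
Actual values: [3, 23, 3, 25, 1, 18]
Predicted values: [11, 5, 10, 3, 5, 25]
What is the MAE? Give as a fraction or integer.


MAE = (1/6) * (|3-11|=8 + |23-5|=18 + |3-10|=7 + |25-3|=22 + |1-5|=4 + |18-25|=7). Sum = 66. MAE = 11.

11


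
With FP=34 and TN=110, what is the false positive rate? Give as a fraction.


FPR = FP / (FP + TN) = 34 / 144 = 17/72.

17/72


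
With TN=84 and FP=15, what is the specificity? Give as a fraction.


Specificity = TN / (TN + FP) = 84 / 99 = 28/33.

28/33


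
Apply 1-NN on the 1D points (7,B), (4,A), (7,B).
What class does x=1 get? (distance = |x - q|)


Distances: |7-1|=6, |4-1|=3, |7-1|=6. 1 nearest: (4,A). Counts: {'A': 1}. Majority class: A.

A


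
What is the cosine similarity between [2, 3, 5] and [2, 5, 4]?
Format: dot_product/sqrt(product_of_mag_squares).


dot = 39. |a|^2 = 38, |b|^2 = 45. cos = 39/sqrt(1710).

39/sqrt(1710)


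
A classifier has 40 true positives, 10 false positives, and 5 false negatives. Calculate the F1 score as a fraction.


Precision = 40/50 = 4/5. Recall = 40/45 = 8/9. F1 = 2*P*R/(P+R) = 16/19.

16/19


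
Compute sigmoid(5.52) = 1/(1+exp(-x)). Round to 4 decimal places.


sigma(5.52) = 1/(1+e^(-5.52)) = 1/(1+0.004006) = 1/1.004006 = 0.9960.

0.9960


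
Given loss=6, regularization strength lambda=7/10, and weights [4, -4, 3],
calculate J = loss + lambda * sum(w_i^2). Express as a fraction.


L2 sq norm = sum(w^2) = 41. J = 6 + 7/10 * 41 = 347/10.

347/10


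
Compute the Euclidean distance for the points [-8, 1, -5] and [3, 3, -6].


d = sqrt(sum of squared differences). (-8-3)^2=121, (1-3)^2=4, (-5--6)^2=1. Sum = 126.

sqrt(126)


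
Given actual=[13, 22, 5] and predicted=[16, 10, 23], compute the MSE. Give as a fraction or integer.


MSE = (1/3) * ((13-16)^2=9 + (22-10)^2=144 + (5-23)^2=324). Sum = 477. MSE = 159.

159


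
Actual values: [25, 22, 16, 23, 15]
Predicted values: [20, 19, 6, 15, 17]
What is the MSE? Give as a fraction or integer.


MSE = (1/5) * ((25-20)^2=25 + (22-19)^2=9 + (16-6)^2=100 + (23-15)^2=64 + (15-17)^2=4). Sum = 202. MSE = 202/5.

202/5


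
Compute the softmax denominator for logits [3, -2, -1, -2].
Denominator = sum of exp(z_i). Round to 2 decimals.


Denom = e^3=20.0855 + e^-2=0.1353 + e^-1=0.3679 + e^-2=0.1353. Sum = 20.7240, which rounds to 20.72.

20.72


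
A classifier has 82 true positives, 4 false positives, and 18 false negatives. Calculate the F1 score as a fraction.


Precision = 82/86 = 41/43. Recall = 82/100 = 41/50. F1 = 2*P*R/(P+R) = 82/93.

82/93


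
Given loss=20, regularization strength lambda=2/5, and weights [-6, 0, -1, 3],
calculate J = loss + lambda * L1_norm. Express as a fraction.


L1 norm = sum(|w|) = 10. J = 20 + 2/5 * 10 = 24.

24


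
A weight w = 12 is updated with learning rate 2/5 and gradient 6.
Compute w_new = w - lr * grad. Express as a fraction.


w_new = 12 - 2/5 * 6 = 12 - 12/5 = 48/5.

48/5


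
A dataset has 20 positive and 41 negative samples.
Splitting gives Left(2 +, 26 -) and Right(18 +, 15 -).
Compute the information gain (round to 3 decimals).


H(parent) = 0.9127. H(left) = 0.3712, H(right) = 0.9940. Weighted = (28/61)*0.3712 + (33/61)*0.9940 = 0.7081. IG = 0.9127 - 0.7081 = 0.2046, which rounds to 0.205.

0.205


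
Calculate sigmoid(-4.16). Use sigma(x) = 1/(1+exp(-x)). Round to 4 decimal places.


sigma(-4.16) = 1/(1+e^(4.16)) = 1/(1+64.071523) = 1/65.071523 = 0.0154.

0.0154


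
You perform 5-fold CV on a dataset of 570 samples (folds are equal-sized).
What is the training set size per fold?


Each validation fold has 570/5 = 114 samples. Training set = 570 - 114 = 456.

456


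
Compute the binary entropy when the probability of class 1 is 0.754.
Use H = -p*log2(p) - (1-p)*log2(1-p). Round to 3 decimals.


H = -0.754*log2(0.754) - 0.246*log2(0.246) = 0.805.

0.805
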